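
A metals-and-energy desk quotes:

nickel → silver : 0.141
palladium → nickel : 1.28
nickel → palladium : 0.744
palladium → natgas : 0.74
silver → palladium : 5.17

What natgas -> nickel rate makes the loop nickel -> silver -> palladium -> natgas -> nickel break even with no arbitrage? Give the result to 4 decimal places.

1.8538

Known legs of the cycle: 0.141 × 5.17 × 0.74 = 0.5394378
For no arbitrage the full-cycle product must be 1, so the missing rate is 1 / 0.5394378 ≈ 1.853782.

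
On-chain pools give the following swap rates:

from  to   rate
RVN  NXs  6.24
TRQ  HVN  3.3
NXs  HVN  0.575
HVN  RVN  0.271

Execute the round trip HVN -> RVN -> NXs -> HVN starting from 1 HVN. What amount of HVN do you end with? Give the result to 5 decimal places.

0.97235

1 HVN × 0.271 = 0.271 RVN
0.271 RVN × 6.24 = 1.69104 NXs
1.69104 NXs × 0.575 = 0.972348 HVN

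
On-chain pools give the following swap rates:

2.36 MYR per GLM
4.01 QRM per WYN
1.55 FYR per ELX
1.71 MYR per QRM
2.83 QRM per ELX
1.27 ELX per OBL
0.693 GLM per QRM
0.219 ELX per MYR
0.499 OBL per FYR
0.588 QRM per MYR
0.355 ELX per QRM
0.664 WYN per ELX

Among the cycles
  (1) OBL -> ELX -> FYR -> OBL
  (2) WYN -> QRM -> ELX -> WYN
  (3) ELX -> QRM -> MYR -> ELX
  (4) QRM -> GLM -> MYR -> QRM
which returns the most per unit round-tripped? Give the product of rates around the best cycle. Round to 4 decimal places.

1.0598

(1) 1.27 × 1.55 × 0.499 = 0.98228
(2) 4.01 × 0.355 × 0.664 = 0.94524
(3) 2.83 × 1.71 × 0.219 = 1.05981
(4) 0.693 × 2.36 × 0.588 = 0.96166
Highest is cycle (3) at 1.0598 (>1, arbitrage).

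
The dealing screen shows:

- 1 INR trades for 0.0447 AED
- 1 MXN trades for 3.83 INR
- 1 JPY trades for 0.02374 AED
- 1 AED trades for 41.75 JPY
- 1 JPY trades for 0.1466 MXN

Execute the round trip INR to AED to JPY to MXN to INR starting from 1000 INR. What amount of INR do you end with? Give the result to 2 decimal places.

1000 INR × 0.0447 = 44.7 AED
44.7 AED × 41.75 = 1866.225 JPY
1866.225 JPY × 0.1466 = 273.588585 MXN
273.588585 MXN × 3.83 = 1047.84428055 INR

1047.84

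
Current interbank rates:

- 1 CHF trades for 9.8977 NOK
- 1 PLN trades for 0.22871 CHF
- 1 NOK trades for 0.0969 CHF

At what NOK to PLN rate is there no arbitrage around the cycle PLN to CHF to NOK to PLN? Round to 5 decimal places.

Known legs of the cycle: 0.22871 × 9.8977 = 2.263702967
For no arbitrage the full-cycle product must be 1, so the missing rate is 1 / 2.263702967 ≈ 0.4417541.

0.44175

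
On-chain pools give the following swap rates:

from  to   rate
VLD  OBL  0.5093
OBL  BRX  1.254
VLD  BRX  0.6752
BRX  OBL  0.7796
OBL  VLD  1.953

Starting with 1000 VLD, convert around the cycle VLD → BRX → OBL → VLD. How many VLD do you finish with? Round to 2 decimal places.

1000 VLD × 0.6752 = 675.2 BRX
675.2 BRX × 0.7796 = 526.38592 OBL
526.38592 OBL × 1.953 = 1028.03170176 VLD

1028.03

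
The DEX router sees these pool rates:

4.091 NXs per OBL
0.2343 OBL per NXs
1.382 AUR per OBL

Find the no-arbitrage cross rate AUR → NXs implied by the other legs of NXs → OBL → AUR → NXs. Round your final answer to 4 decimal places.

3.0883

Known legs of the cycle: 0.2343 × 1.382 = 0.3238026
For no arbitrage the full-cycle product must be 1, so the missing rate is 1 / 0.3238026 ≈ 3.088301.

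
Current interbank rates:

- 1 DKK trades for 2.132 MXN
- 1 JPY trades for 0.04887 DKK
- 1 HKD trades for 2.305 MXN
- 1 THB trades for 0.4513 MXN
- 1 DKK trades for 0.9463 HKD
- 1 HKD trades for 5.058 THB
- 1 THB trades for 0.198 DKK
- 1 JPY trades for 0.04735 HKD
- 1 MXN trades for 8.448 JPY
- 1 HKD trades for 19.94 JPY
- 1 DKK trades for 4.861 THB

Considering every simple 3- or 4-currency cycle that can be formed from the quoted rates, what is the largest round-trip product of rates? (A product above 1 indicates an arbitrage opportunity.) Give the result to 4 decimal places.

THB→DKK→HKD→THB: 0.198 × 0.9463 × 5.058 = 0.94770
HKD→JPY→DKK→HKD: 19.94 × 0.04887 × 0.9463 = 0.92214
HKD→MXN→JPY→HKD: 2.305 × 8.448 × 0.04735 = 0.92203
THB→MXN→JPY→HKD→THB: 0.4513 × 8.448 × 0.04735 × 5.058 = 0.91310
THB→MXN→JPY→DKK→THB: 0.4513 × 8.448 × 0.04887 × 4.861 = 0.90571
HKD→MXN→JPY→DKK→HKD: 2.305 × 8.448 × 0.04887 × 0.9463 = 0.90053
JPY→DKK→MXN→JPY: 0.04887 × 2.132 × 8.448 = 0.88020
Maximum is THB→DKK→HKD→THB at 0.9477; no arbitrage — every cycle loses value.

0.9477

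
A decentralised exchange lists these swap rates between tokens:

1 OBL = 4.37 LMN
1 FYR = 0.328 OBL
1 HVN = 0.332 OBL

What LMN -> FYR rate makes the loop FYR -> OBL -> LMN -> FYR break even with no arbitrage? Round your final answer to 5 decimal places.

0.69766

Known legs of the cycle: 0.328 × 4.37 = 1.43336
For no arbitrage the full-cycle product must be 1, so the missing rate is 1 / 1.43336 ≈ 0.6976614.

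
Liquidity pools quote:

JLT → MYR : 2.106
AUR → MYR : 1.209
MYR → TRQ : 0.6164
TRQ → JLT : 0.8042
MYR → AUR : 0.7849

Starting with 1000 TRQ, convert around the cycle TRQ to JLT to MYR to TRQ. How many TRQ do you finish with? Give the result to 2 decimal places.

1000 TRQ × 0.8042 = 804.2 JLT
804.2 JLT × 2.106 = 1693.6452 MYR
1693.6452 MYR × 0.6164 = 1043.96290128 TRQ

1043.96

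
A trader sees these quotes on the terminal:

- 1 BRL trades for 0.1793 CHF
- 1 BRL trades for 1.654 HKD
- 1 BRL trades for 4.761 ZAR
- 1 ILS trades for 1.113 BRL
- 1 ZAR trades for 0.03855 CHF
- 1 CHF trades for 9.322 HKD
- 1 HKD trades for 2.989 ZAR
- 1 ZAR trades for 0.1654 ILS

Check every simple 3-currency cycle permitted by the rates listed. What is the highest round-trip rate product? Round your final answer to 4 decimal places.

HKD→ZAR→CHF→HKD: 2.989 × 0.03855 × 9.322 = 1.07414
BRL→ZAR→ILS→BRL: 4.761 × 0.1654 × 1.113 = 0.87645
Maximum is HKD→ZAR→CHF→HKD at 1.0741; arbitrage exists.

1.0741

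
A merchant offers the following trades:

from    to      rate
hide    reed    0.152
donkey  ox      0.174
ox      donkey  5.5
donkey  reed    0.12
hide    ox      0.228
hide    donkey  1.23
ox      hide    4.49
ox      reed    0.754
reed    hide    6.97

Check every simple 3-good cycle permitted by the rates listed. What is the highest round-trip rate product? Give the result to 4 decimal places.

hide→ox→reed→hide: 0.228 × 0.754 × 6.97 = 1.19823
hide→donkey→reed→hide: 1.23 × 0.12 × 6.97 = 1.02877
hide→donkey→ox→hide: 1.23 × 0.174 × 4.49 = 0.96095
Maximum is hide→ox→reed→hide at 1.1982; arbitrage exists.

1.1982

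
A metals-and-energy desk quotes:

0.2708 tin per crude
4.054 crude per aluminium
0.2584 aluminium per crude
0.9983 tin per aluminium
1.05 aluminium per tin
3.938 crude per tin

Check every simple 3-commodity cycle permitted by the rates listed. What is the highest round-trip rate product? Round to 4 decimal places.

aluminium→crude→tin→aluminium: 4.054 × 0.2708 × 1.05 = 1.15271
aluminium→tin→crude→aluminium: 0.9983 × 3.938 × 0.2584 = 1.01585
Maximum is aluminium→crude→tin→aluminium at 1.1527; arbitrage exists.

1.1527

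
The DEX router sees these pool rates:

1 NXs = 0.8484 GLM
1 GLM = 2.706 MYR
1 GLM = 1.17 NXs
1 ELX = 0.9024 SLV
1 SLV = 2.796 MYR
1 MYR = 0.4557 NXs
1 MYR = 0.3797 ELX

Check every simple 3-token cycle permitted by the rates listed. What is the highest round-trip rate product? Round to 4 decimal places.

GLM→MYR→NXs→GLM: 2.706 × 0.4557 × 0.8484 = 1.04618
SLV→MYR→ELX→SLV: 2.796 × 0.3797 × 0.9024 = 0.95803
Maximum is GLM→MYR→NXs→GLM at 1.0462; arbitrage exists.

1.0462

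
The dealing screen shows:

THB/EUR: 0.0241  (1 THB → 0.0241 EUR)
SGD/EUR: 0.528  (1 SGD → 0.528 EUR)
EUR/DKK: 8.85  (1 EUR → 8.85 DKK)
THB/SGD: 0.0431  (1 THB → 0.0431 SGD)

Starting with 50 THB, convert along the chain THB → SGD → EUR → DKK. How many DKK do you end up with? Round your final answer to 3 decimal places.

10.070

50 THB × 0.0431 = 2.155 SGD
2.155 SGD × 0.528 = 1.13784 EUR
1.13784 EUR × 8.85 = 10.069884 DKK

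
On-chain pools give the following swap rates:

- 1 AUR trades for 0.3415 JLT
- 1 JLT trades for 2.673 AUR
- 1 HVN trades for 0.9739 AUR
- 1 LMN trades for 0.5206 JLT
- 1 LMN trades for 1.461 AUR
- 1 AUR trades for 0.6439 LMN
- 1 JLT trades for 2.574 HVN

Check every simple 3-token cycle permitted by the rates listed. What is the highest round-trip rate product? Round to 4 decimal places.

0.8960

JLT→AUR→LMN→JLT: 2.673 × 0.6439 × 0.5206 = 0.89603
HVN→AUR→JLT→HVN: 0.9739 × 0.3415 × 2.574 = 0.85608
Maximum is JLT→AUR→LMN→JLT at 0.8960; no arbitrage — every cycle loses value.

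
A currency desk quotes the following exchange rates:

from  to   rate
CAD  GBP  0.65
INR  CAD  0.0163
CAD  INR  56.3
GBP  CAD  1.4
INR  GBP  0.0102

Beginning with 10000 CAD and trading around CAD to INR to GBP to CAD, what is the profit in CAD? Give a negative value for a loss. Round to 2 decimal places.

10000 CAD × 56.3 = 563000 INR
563000 INR × 0.0102 = 5742.6 GBP
5742.6 GBP × 1.4 = 8039.64 CAD
Net change: 8039.64 − 10000 = -1960.36 CAD

-1960.36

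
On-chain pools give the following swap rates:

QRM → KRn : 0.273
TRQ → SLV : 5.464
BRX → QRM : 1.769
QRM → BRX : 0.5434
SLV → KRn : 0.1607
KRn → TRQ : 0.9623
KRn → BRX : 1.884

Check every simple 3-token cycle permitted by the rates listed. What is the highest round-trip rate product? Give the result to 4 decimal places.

0.9099

BRX→QRM→KRn→BRX: 1.769 × 0.273 × 1.884 = 0.90985
SLV→KRn→TRQ→SLV: 0.1607 × 0.9623 × 5.464 = 0.84496
Maximum is BRX→QRM→KRn→BRX at 0.9099; no arbitrage — every cycle loses value.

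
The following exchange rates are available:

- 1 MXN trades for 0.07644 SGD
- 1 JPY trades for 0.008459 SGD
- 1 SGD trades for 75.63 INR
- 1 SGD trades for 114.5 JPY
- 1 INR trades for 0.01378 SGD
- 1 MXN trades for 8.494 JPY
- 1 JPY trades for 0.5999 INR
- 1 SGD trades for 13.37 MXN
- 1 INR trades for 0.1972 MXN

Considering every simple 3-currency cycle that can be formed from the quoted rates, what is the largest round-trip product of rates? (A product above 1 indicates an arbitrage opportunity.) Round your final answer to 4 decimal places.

SGD→INR→MXN→SGD: 75.63 × 0.1972 × 0.07644 = 1.14004
JPY→INR→MXN→JPY: 0.5999 × 0.1972 × 8.494 = 1.00484
SGD→MXN→JPY→SGD: 13.37 × 8.494 × 0.008459 = 0.96064
SGD→JPY→INR→SGD: 114.5 × 0.5999 × 0.01378 = 0.94653
Maximum is SGD→INR→MXN→SGD at 1.1400; arbitrage exists.

1.1400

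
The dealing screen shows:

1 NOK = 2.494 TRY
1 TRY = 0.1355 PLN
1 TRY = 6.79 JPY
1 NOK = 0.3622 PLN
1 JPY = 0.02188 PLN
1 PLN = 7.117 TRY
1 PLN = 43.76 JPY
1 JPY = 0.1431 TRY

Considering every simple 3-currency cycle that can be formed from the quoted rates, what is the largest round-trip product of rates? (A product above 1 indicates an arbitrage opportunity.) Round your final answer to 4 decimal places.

JPY→PLN→TRY→JPY: 0.02188 × 7.117 × 6.79 = 1.05734
JPY→TRY→PLN→JPY: 0.1431 × 0.1355 × 43.76 = 0.84851
Maximum is JPY→PLN→TRY→JPY at 1.0573; arbitrage exists.

1.0573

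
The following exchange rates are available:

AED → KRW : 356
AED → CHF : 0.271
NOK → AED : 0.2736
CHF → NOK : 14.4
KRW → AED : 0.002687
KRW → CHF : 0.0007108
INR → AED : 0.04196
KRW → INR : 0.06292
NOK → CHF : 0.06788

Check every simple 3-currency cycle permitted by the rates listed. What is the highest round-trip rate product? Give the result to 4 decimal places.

NOK→AED→CHF→NOK: 0.2736 × 0.271 × 14.4 = 1.06770
INR→AED→KRW→INR: 0.04196 × 356 × 0.06292 = 0.93988
Maximum is NOK→AED→CHF→NOK at 1.0677; arbitrage exists.

1.0677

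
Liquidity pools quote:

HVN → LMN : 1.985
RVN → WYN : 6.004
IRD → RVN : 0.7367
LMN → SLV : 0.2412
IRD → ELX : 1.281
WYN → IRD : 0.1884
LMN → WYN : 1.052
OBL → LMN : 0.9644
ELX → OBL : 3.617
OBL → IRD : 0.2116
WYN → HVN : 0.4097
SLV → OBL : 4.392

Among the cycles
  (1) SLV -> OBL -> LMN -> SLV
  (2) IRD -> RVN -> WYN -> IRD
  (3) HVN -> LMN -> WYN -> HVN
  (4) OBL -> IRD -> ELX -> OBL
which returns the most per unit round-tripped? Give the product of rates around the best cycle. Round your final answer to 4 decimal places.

(1) 4.392 × 0.9644 × 0.2412 = 1.02164
(2) 0.7367 × 6.004 × 0.1884 = 0.83332
(3) 1.985 × 1.052 × 0.4097 = 0.85554
(4) 0.2116 × 1.281 × 3.617 = 0.98042
Highest is cycle (1) at 1.0216 (>1, arbitrage).

1.0216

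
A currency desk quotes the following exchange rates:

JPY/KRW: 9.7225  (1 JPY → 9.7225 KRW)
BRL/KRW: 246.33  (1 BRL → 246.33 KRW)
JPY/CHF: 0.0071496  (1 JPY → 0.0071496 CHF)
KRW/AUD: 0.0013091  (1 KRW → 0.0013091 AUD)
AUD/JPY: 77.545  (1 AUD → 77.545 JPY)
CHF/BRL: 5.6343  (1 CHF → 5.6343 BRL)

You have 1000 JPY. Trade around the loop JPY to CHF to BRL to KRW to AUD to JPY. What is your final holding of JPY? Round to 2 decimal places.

1000 JPY × 0.0071496 = 7.1496 CHF
7.1496 CHF × 5.6343 = 40.28299128 BRL
40.28299128 BRL × 246.33 = 9922.9092420024 KRW
9922.9092420024 KRW × 0.0013091 = 12.99008048870534184 AUD
12.99008048870534184 AUD × 77.545 = 1007.3157914966557329828 JPY

1007.32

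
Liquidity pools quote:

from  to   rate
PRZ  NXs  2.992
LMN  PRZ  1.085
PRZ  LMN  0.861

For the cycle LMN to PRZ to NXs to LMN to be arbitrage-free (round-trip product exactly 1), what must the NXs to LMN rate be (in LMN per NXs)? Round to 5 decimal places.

0.30804

Known legs of the cycle: 1.085 × 2.992 = 3.24632
For no arbitrage the full-cycle product must be 1, so the missing rate is 1 / 3.24632 ≈ 0.3080411.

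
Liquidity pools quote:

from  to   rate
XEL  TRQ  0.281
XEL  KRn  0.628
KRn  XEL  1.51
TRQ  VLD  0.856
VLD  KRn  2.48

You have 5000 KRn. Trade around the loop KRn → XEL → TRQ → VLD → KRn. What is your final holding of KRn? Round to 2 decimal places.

5000 KRn × 1.51 = 7550 XEL
7550 XEL × 0.281 = 2121.55 TRQ
2121.55 TRQ × 0.856 = 1816.0468 VLD
1816.0468 VLD × 2.48 = 4503.796064 KRn

4503.80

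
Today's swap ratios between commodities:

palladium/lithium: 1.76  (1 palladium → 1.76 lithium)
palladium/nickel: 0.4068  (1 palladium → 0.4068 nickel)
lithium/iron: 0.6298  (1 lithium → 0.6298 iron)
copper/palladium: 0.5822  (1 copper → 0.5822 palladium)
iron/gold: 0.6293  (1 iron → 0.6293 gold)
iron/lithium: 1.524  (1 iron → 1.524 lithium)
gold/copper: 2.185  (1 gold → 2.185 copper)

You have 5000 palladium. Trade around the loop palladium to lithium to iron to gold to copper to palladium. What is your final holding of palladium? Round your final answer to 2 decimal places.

5000 palladium × 1.76 = 8800 lithium
8800 lithium × 0.6298 = 5542.24 iron
5542.24 iron × 0.6293 = 3487.731632 gold
3487.731632 gold × 2.185 = 7620.69361592 copper
7620.69361592 copper × 0.5822 = 4436.767823188624 palladium

4436.77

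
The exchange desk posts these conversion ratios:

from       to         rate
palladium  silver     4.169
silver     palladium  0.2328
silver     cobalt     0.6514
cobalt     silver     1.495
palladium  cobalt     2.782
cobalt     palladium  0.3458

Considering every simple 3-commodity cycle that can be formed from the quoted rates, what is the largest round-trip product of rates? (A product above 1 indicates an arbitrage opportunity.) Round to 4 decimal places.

0.9682

silver→palladium→cobalt→silver: 0.2328 × 2.782 × 1.495 = 0.96824
silver→cobalt→palladium→silver: 0.6514 × 0.3458 × 4.169 = 0.93908
Maximum is silver→palladium→cobalt→silver at 0.9682; no arbitrage — every cycle loses value.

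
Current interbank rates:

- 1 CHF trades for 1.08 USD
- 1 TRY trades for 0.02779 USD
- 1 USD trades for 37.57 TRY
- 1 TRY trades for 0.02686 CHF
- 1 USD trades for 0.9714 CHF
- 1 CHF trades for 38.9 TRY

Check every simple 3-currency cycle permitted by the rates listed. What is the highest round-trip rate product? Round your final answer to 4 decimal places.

USD→TRY→CHF→USD: 37.57 × 0.02686 × 1.08 = 1.08986
USD→CHF→TRY→USD: 0.9714 × 38.9 × 0.02779 = 1.05011
Maximum is USD→TRY→CHF→USD at 1.0899; arbitrage exists.

1.0899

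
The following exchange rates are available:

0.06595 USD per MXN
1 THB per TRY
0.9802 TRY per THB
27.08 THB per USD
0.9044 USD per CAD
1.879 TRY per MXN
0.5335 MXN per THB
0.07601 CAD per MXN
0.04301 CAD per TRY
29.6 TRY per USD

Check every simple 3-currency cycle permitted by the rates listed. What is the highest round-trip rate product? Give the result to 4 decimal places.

CAD→USD→TRY→CAD: 0.9044 × 29.6 × 0.04301 = 1.15139
THB→MXN→TRY→THB: 0.5335 × 1.879 × 1 = 1.00245
THB→MXN→USD→THB: 0.5335 × 0.06595 × 27.08 = 0.95279
Maximum is CAD→USD→TRY→CAD at 1.1514; arbitrage exists.

1.1514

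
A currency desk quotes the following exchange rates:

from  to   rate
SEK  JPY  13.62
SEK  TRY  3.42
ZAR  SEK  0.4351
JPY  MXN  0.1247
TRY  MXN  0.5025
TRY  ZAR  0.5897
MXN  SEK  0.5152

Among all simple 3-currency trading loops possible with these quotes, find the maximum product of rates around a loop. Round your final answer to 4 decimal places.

SEK→TRY→MXN→SEK: 3.42 × 0.5025 × 0.5152 = 0.88540
ZAR→SEK→TRY→ZAR: 0.4351 × 3.42 × 0.5897 = 0.87750
SEK→JPY→MXN→SEK: 13.62 × 0.1247 × 0.5152 = 0.87502
Maximum is SEK→TRY→MXN→SEK at 0.8854; no arbitrage — every cycle loses value.

0.8854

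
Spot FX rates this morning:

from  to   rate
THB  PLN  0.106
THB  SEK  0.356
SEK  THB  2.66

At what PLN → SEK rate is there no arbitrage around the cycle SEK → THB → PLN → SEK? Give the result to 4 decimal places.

Known legs of the cycle: 2.66 × 0.106 = 0.28196
For no arbitrage the full-cycle product must be 1, so the missing rate is 1 / 0.28196 ≈ 3.546602.

3.5466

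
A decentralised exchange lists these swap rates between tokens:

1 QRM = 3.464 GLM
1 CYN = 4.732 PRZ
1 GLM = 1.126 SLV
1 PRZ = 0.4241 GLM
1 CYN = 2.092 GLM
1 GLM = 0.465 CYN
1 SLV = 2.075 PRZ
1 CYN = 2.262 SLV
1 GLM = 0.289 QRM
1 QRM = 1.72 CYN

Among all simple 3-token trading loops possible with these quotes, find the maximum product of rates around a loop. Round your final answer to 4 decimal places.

1.0399

QRM→CYN→GLM→QRM: 1.72 × 2.092 × 0.289 = 1.03989
GLM→SLV→PRZ→GLM: 1.126 × 2.075 × 0.4241 = 0.99089
CYN→PRZ→GLM→CYN: 4.732 × 0.4241 × 0.465 = 0.93318
Maximum is QRM→CYN→GLM→QRM at 1.0399; arbitrage exists.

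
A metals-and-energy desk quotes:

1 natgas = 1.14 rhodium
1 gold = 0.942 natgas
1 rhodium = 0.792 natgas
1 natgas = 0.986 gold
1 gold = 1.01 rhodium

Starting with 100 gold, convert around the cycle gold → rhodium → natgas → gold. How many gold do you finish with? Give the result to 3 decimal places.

78.872

100 gold × 1.01 = 101 rhodium
101 rhodium × 0.792 = 79.992 natgas
79.992 natgas × 0.986 = 78.872112 gold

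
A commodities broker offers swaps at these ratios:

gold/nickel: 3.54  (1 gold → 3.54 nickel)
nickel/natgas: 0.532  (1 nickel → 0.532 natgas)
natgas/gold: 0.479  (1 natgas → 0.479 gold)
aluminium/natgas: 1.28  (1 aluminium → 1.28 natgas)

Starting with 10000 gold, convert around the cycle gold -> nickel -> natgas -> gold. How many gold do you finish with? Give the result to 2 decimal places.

10000 gold × 3.54 = 35400 nickel
35400 nickel × 0.532 = 18832.8 natgas
18832.8 natgas × 0.479 = 9020.9112 gold

9020.91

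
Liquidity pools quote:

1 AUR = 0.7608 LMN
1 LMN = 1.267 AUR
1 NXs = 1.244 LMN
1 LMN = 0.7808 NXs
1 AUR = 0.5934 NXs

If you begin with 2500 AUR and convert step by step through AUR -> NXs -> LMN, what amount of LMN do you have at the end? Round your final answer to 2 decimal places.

2500 AUR × 0.5934 = 1483.5 NXs
1483.5 NXs × 1.244 = 1845.474 LMN

1845.47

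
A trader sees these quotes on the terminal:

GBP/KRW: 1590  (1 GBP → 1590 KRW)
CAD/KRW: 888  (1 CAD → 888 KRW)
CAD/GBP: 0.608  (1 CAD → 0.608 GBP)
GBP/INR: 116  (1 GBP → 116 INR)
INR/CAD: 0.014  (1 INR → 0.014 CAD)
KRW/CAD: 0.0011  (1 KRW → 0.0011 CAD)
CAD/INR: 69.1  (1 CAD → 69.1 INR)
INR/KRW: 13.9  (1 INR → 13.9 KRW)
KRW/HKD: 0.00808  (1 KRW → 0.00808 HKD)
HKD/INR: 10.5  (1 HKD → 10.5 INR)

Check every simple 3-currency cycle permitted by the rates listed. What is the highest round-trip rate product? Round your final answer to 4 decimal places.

1.1793

INR→KRW→HKD→INR: 13.9 × 0.00808 × 10.5 = 1.17928
CAD→GBP→KRW→CAD: 0.608 × 1590 × 0.0011 = 1.06339
CAD→INR→KRW→CAD: 69.1 × 13.9 × 0.0011 = 1.05654
CAD→GBP→INR→CAD: 0.608 × 116 × 0.014 = 0.98739
Maximum is INR→KRW→HKD→INR at 1.1793; arbitrage exists.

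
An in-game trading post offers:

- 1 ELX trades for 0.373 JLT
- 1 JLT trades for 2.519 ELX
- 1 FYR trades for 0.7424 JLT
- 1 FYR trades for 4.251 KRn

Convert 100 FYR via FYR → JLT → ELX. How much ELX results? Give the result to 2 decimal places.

100 FYR × 0.7424 = 74.24 JLT
74.24 JLT × 2.519 = 187.01056 ELX

187.01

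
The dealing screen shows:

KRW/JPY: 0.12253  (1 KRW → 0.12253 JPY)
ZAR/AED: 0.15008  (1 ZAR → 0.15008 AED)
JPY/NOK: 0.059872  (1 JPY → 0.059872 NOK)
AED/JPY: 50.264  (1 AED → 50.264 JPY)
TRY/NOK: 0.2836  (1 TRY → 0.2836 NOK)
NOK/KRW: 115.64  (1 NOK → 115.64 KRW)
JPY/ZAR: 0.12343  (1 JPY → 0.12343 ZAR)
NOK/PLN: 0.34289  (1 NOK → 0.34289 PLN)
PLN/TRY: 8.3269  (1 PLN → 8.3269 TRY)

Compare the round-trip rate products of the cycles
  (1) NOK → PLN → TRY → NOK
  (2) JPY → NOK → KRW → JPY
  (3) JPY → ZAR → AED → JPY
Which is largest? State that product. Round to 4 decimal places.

0.9311

(1) 0.34289 × 8.3269 × 0.2836 = 0.80974
(2) 0.059872 × 115.64 × 0.12253 = 0.84835
(3) 0.12343 × 0.15008 × 50.264 = 0.93111
Highest is cycle (3) at 0.9311 (≤1, no arbitrage).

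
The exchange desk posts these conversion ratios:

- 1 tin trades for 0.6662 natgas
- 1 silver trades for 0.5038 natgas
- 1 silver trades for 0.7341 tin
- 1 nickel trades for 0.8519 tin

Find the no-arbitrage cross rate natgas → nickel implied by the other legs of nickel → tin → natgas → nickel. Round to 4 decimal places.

1.7620

Known legs of the cycle: 0.8519 × 0.6662 = 0.56753578
For no arbitrage the full-cycle product must be 1, so the missing rate is 1 / 0.56753578 ≈ 1.762003.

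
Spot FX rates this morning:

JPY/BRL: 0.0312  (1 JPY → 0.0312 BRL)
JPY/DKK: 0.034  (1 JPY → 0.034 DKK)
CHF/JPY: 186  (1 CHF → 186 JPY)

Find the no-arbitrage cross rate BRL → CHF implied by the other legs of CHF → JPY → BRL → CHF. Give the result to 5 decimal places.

0.17232

Known legs of the cycle: 186 × 0.0312 = 5.8032
For no arbitrage the full-cycle product must be 1, so the missing rate is 1 / 5.8032 ≈ 0.1723187.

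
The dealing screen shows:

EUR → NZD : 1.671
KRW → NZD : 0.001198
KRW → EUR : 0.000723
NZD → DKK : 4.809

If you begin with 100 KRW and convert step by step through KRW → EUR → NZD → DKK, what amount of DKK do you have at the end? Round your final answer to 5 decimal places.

0.58099

100 KRW × 0.000723 = 0.0723 EUR
0.0723 EUR × 1.671 = 0.1208133 NZD
0.1208133 NZD × 4.809 = 0.5809911597 DKK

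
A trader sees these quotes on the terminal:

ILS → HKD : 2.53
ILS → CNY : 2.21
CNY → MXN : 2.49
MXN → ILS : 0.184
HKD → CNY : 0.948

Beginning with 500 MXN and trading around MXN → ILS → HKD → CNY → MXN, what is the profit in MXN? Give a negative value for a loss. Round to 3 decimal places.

500 MXN × 0.184 = 92 ILS
92 ILS × 2.53 = 232.76 HKD
232.76 HKD × 0.948 = 220.65648 CNY
220.65648 CNY × 2.49 = 549.4346352 MXN
Net change: 549.4346352 − 500 = 49.4346352 MXN

49.435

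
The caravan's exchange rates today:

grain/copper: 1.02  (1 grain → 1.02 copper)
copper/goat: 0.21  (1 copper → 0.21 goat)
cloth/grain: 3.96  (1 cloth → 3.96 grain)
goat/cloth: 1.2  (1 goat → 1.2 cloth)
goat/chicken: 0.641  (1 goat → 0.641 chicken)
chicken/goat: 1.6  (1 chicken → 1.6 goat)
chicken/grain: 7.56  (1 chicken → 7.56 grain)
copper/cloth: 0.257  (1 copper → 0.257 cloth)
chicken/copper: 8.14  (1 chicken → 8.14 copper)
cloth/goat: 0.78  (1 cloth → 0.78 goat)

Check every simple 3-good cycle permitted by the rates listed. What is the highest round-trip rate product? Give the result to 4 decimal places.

1.0957

chicken→copper→goat→chicken: 8.14 × 0.21 × 0.641 = 1.09573
cloth→grain→copper→cloth: 3.96 × 1.02 × 0.257 = 1.03807
Maximum is chicken→copper→goat→chicken at 1.0957; arbitrage exists.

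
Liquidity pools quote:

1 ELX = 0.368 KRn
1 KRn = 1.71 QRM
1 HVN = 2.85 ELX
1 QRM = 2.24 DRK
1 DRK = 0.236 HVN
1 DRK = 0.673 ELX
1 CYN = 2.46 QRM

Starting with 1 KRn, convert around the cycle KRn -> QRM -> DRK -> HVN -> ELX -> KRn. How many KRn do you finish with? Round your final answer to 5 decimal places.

1 KRn × 1.71 = 1.71 QRM
1.71 QRM × 2.24 = 3.8304 DRK
3.8304 DRK × 0.236 = 0.9039744 HVN
0.9039744 HVN × 2.85 = 2.57632704 ELX
2.57632704 ELX × 0.368 = 0.94808835072 KRn

0.94809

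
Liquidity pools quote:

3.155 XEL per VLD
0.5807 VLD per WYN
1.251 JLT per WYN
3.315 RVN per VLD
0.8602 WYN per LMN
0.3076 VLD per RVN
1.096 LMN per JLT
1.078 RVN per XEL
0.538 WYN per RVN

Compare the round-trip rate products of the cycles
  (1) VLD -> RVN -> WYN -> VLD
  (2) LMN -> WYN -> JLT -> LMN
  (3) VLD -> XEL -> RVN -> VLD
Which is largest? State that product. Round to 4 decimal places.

1.1794

(1) 3.315 × 0.538 × 0.5807 = 1.03566
(2) 0.8602 × 1.251 × 1.096 = 1.17942
(3) 3.155 × 1.078 × 0.3076 = 1.04618
Highest is cycle (2) at 1.1794 (>1, arbitrage).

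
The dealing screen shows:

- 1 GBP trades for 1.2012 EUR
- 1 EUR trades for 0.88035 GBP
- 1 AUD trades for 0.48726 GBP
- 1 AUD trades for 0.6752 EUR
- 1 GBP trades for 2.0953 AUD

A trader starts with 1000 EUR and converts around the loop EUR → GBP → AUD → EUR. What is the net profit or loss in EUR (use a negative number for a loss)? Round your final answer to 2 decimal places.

245.47

1000 EUR × 0.88035 = 880.35 GBP
880.35 GBP × 2.0953 = 1844.597355 AUD
1844.597355 AUD × 0.6752 = 1245.472134096 EUR
Net change: 1245.472134096 − 1000 = 245.472134096 EUR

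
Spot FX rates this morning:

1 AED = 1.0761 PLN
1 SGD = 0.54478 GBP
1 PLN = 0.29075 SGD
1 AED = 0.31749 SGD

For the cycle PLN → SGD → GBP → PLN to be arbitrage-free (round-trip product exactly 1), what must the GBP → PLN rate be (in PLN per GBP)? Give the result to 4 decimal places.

6.3133

Known legs of the cycle: 0.29075 × 0.54478 = 0.158394785
For no arbitrage the full-cycle product must be 1, so the missing rate is 1 / 0.158394785 ≈ 6.313339.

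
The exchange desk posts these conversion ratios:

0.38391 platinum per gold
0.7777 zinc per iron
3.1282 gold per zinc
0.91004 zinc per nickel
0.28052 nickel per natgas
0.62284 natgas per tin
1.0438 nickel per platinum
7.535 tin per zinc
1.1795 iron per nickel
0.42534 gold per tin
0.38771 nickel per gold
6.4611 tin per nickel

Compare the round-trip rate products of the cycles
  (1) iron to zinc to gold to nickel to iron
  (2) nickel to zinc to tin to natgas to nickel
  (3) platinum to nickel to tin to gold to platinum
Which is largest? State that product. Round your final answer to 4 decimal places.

(1) 0.7777 × 3.1282 × 0.38771 × 1.1795 = 1.11253
(2) 0.91004 × 7.535 × 0.62284 × 0.28052 = 1.19808
(3) 1.0438 × 6.4611 × 0.42534 × 0.38391 = 1.10126
Highest is cycle (2) at 1.1981 (>1, arbitrage).

1.1981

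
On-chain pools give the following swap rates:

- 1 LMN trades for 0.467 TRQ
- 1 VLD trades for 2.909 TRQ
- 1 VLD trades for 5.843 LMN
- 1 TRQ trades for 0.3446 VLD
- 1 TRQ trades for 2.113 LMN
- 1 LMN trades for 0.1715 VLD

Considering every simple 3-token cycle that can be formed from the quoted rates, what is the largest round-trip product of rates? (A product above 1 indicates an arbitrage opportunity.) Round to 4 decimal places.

LMN→VLD→TRQ→LMN: 0.1715 × 2.909 × 2.113 = 1.05416
LMN→TRQ→VLD→LMN: 0.467 × 0.3446 × 5.843 = 0.94030
Maximum is LMN→VLD→TRQ→LMN at 1.0542; arbitrage exists.

1.0542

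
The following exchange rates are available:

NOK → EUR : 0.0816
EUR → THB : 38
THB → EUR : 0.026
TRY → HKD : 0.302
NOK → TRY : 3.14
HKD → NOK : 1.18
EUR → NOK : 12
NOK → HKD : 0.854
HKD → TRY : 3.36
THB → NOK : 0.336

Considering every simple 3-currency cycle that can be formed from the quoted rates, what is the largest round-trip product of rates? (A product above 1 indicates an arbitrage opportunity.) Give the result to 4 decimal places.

HKD→NOK→TRY→HKD: 1.18 × 3.14 × 0.302 = 1.11897
NOK→EUR→THB→NOK: 0.0816 × 38 × 0.336 = 1.04187
Maximum is HKD→NOK→TRY→HKD at 1.1190; arbitrage exists.

1.1190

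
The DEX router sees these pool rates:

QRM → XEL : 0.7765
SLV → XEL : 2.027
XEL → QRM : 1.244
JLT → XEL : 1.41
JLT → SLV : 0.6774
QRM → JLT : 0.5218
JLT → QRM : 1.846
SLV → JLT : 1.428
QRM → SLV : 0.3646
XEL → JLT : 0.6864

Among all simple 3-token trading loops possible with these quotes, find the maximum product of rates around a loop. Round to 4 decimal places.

0.9839

JLT→QRM→XEL→JLT: 1.846 × 0.7765 × 0.6864 = 0.98390
JLT→QRM→SLV→JLT: 1.846 × 0.3646 × 1.428 = 0.96112
JLT→SLV→XEL→JLT: 0.6774 × 2.027 × 0.6864 = 0.94249
XEL→QRM→SLV→XEL: 1.244 × 0.3646 × 2.027 = 0.91937
JLT→XEL→QRM→JLT: 1.41 × 1.244 × 0.5218 = 0.91526
Maximum is JLT→QRM→XEL→JLT at 0.9839; no arbitrage — every cycle loses value.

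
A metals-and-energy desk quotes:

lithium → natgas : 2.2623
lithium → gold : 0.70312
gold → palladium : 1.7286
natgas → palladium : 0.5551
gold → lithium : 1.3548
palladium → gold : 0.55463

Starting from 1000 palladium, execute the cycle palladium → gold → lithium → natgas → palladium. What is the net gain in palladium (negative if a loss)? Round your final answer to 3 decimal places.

-56.374

1000 palladium × 0.55463 = 554.63 gold
554.63 gold × 1.3548 = 751.412724 lithium
751.412724 lithium × 2.2623 = 1699.9210055052 natgas
1699.9210055052 natgas × 0.5551 = 943.62615015593652 palladium
Net change: 943.62615015593652 − 1000 = -56.37384984406348 palladium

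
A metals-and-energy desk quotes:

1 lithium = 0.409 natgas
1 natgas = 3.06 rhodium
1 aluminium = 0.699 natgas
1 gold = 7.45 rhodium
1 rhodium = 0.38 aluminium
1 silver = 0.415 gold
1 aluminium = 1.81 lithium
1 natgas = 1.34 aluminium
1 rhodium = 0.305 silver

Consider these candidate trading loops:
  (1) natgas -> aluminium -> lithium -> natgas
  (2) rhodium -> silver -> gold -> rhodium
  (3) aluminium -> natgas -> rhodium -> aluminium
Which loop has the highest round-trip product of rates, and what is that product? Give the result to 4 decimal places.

0.9920

(1) 1.34 × 1.81 × 0.409 = 0.99199
(2) 0.305 × 0.415 × 7.45 = 0.94298
(3) 0.699 × 3.06 × 0.38 = 0.81280
Highest is cycle (1) at 0.9920 (≤1, no arbitrage).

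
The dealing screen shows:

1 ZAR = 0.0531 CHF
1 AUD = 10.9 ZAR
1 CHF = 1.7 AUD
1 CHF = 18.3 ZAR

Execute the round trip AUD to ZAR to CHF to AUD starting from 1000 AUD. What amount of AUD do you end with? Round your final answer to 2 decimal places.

1000 AUD × 10.9 = 10900 ZAR
10900 ZAR × 0.0531 = 578.79 CHF
578.79 CHF × 1.7 = 983.943 AUD

983.94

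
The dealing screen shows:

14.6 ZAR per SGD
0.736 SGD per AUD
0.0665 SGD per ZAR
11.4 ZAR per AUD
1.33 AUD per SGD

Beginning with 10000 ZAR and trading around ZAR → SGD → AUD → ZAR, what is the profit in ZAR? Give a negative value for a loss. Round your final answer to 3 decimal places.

10000 ZAR × 0.0665 = 665 SGD
665 SGD × 1.33 = 884.45 AUD
884.45 AUD × 11.4 = 10082.73 ZAR
Net change: 10082.73 − 10000 = 82.73 ZAR

82.730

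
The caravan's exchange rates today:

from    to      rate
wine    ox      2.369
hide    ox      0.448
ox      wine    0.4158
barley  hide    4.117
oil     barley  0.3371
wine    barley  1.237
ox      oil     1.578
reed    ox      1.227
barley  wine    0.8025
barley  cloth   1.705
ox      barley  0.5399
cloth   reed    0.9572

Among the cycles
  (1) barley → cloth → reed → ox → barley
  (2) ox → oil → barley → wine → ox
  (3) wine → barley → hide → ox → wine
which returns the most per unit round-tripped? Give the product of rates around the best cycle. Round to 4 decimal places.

1.0811

(1) 1.705 × 0.9572 × 1.227 × 0.5399 = 1.08115
(2) 1.578 × 0.3371 × 0.8025 × 2.369 = 1.01129
(3) 1.237 × 4.117 × 0.448 × 0.4158 = 0.94867
Highest is cycle (1) at 1.0811 (>1, arbitrage).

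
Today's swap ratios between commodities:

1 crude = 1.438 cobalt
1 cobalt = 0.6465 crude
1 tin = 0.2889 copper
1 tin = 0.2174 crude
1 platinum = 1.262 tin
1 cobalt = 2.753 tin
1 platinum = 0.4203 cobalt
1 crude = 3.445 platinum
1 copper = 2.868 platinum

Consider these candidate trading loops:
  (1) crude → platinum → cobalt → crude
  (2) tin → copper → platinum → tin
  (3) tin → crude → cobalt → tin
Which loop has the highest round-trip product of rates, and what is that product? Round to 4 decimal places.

1.0456

(1) 3.445 × 0.4203 × 0.6465 = 0.93609
(2) 0.2889 × 2.868 × 1.262 = 1.04565
(3) 0.2174 × 1.438 × 2.753 = 0.86065
Highest is cycle (2) at 1.0456 (>1, arbitrage).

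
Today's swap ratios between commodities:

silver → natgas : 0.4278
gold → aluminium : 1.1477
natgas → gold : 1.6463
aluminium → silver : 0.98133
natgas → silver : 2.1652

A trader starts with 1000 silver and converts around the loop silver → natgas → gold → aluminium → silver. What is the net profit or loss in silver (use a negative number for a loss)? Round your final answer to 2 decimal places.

1000 silver × 0.4278 = 427.8 natgas
427.8 natgas × 1.6463 = 704.28714 gold
704.28714 gold × 1.1477 = 808.310350578 aluminium
808.310350578 aluminium × 0.98133 = 793.21919633270874 silver
Net change: 793.21919633270874 − 1000 = -206.78080366729126 silver

-206.78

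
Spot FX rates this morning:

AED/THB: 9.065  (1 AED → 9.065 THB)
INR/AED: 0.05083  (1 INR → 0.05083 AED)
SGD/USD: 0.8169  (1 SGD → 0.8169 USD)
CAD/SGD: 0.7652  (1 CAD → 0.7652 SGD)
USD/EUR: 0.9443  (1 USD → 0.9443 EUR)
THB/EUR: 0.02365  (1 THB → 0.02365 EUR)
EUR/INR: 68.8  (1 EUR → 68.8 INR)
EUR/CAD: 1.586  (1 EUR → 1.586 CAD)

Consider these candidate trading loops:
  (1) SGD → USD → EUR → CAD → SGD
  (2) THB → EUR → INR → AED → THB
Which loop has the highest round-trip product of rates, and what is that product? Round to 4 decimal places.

(1) 0.8169 × 0.9443 × 1.586 × 0.7652 = 0.93617
(2) 0.02365 × 68.8 × 0.05083 × 9.065 = 0.74973
Highest is cycle (1) at 0.9362 (≤1, no arbitrage).

0.9362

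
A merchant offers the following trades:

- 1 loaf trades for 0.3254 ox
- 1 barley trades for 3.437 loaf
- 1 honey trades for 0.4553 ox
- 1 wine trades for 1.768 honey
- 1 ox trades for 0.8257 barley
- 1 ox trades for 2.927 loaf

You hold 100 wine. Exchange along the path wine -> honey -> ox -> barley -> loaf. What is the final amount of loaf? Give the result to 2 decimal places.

100 wine × 1.768 = 176.8 honey
176.8 honey × 0.4553 = 80.49704 ox
80.49704 ox × 0.8257 = 66.466405928 barley
66.466405928 barley × 3.437 = 228.445037174536 loaf

228.45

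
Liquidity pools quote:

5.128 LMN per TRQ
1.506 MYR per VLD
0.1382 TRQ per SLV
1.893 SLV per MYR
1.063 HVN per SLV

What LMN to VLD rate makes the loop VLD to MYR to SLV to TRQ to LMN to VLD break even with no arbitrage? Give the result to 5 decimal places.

Known legs of the cycle: 1.506 × 1.893 × 0.1382 × 5.128 = 2.0203734156768
For no arbitrage the full-cycle product must be 1, so the missing rate is 1 / 2.0203734156768 ≈ 0.4949580.

0.49496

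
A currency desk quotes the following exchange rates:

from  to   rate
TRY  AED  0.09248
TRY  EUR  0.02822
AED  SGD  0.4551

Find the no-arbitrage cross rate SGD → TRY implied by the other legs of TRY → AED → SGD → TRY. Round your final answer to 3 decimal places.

23.760

Known legs of the cycle: 0.09248 × 0.4551 = 0.042087648
For no arbitrage the full-cycle product must be 1, so the missing rate is 1 / 0.042087648 ≈ 23.75994.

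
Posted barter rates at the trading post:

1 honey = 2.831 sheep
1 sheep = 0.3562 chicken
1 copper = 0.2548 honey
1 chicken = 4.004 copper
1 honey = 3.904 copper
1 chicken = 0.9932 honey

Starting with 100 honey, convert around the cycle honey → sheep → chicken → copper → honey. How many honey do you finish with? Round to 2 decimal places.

102.88

100 honey × 2.831 = 283.1 sheep
283.1 sheep × 0.3562 = 100.84022 chicken
100.84022 chicken × 4.004 = 403.76424088 copper
403.76424088 copper × 0.2548 = 102.879128576224 honey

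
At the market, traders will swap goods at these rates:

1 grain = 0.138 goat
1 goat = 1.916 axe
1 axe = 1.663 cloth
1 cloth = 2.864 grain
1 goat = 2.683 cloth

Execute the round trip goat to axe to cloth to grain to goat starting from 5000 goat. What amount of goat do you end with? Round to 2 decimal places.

6296.65

5000 goat × 1.916 = 9580 axe
9580 axe × 1.663 = 15931.54 cloth
15931.54 cloth × 2.864 = 45627.93056 grain
45627.93056 grain × 0.138 = 6296.65441728 goat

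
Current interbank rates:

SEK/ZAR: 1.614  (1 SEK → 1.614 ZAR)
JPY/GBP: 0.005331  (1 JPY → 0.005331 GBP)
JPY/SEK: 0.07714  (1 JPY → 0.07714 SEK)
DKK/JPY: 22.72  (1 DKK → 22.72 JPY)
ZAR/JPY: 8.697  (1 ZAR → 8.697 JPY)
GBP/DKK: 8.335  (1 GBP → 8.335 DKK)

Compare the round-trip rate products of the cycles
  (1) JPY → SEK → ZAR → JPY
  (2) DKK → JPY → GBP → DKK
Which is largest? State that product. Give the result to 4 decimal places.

(1) 0.07714 × 1.614 × 8.697 = 1.08281
(2) 22.72 × 0.005331 × 8.335 = 1.00954
Highest is cycle (1) at 1.0828 (>1, arbitrage).

1.0828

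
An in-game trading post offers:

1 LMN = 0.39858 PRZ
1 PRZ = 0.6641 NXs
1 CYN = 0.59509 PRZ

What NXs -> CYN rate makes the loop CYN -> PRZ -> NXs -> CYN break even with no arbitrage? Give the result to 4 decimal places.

2.5304

Known legs of the cycle: 0.59509 × 0.6641 = 0.395199269
For no arbitrage the full-cycle product must be 1, so the missing rate is 1 / 0.395199269 ≈ 2.530369.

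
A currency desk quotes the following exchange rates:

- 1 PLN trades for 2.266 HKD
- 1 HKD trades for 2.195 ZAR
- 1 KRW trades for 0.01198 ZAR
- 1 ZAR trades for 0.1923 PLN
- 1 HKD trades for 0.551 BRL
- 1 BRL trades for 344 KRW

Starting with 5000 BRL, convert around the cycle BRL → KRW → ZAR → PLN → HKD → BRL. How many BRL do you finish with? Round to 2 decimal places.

5000 BRL × 344 = 1720000 KRW
1720000 KRW × 0.01198 = 20605.6 ZAR
20605.6 ZAR × 0.1923 = 3962.45688 PLN
3962.45688 PLN × 2.266 = 8978.92729008 HKD
8978.92729008 HKD × 0.551 = 4947.38893683408 BRL

4947.39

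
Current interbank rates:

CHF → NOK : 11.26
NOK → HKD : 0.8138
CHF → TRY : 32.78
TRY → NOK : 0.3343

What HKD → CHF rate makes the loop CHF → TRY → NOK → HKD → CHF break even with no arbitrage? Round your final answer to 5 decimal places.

Known legs of the cycle: 32.78 × 0.3343 × 0.8138 = 8.9179084852
For no arbitrage the full-cycle product must be 1, so the missing rate is 1 / 8.9179084852 ≈ 0.1121339.

0.11213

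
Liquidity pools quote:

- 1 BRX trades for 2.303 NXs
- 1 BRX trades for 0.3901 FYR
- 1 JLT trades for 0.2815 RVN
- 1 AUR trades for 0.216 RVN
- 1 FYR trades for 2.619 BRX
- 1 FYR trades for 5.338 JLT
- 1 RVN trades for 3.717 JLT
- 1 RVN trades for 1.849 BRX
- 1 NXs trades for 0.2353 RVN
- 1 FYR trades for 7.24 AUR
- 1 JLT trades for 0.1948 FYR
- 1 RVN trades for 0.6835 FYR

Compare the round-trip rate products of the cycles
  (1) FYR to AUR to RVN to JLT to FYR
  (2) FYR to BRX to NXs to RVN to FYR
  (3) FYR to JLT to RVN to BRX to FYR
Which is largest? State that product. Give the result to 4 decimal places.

(1) 7.24 × 0.216 × 3.717 × 0.1948 = 1.13233
(2) 2.619 × 2.303 × 0.2353 × 0.6835 = 0.97004
(3) 5.338 × 0.2815 × 1.849 × 0.3901 = 1.08385
Highest is cycle (1) at 1.1323 (>1, arbitrage).

1.1323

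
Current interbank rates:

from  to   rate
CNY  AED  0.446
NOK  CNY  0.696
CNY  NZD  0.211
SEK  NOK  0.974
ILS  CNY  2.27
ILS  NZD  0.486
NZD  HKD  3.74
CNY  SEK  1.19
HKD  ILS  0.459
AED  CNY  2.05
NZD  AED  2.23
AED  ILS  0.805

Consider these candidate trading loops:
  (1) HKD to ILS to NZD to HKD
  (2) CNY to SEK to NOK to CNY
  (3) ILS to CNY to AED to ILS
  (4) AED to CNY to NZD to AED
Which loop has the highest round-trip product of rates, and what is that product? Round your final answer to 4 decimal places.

(1) 0.459 × 0.486 × 3.74 = 0.83430
(2) 1.19 × 0.974 × 0.696 = 0.80671
(3) 2.27 × 0.446 × 0.805 = 0.81500
(4) 2.05 × 0.211 × 2.23 = 0.96459
Highest is cycle (4) at 0.9646 (≤1, no arbitrage).

0.9646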